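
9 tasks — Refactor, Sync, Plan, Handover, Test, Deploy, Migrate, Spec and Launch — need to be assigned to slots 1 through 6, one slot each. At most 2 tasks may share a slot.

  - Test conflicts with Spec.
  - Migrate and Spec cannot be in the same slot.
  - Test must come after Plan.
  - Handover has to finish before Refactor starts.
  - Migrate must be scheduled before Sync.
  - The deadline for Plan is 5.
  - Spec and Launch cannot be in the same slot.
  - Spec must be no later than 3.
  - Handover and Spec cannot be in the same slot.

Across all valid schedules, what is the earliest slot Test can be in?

2

Precedence pushes Test to at least 2.
Test at 2 is achievable: Plan -> 1, Refactor -> 3, Test -> 2, Launch -> 5, Sync -> 4, Deploy -> 4, Handover -> 2, Spec -> 1, Migrate -> 3.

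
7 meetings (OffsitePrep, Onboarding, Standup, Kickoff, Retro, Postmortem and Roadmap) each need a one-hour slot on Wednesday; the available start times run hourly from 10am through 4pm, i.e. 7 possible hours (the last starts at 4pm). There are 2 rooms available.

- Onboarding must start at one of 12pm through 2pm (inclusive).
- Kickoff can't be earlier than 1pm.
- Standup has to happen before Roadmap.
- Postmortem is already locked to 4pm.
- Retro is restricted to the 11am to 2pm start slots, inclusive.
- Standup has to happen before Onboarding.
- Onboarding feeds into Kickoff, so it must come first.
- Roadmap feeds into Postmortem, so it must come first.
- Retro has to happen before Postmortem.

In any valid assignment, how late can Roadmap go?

3pm

Precedence pushes Roadmap to at least 11am; downstream work caps Roadmap at 3pm.
Roadmap at 3pm is achievable: OffsitePrep in 10am; Kickoff in 1pm; Retro in 11am; Postmortem in 4pm; Standup in 10am; Onboarding in 12pm; Roadmap in 3pm.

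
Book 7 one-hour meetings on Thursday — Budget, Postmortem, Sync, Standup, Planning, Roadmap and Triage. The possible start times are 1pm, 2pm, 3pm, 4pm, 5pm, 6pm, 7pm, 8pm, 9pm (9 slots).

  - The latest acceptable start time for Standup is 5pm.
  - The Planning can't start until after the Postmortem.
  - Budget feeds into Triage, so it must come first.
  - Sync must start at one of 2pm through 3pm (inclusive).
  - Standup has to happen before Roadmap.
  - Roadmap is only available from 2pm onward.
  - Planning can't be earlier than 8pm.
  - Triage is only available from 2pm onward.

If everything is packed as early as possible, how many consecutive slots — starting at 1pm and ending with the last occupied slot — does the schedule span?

8 slots

The precedence chain requires at least 2 distinct slots.
Planning can't be placed before 8pm — that is slot 8 counting from 1pm — so the schedule must run through at least 8 slots.
8 works (last occupied slot: 8pm): for example Sync=2pm; Planning=8pm; Postmortem=1pm; Roadmap=2pm; Budget=1pm; Standup=1pm; Triage=2pm.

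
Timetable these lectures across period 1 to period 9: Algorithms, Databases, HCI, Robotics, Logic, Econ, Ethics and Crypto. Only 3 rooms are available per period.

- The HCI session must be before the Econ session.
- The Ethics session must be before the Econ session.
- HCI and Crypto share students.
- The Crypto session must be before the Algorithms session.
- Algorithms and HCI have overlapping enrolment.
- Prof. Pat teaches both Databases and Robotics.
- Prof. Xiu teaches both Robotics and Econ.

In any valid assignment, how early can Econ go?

Precedence pushes Econ to at least period 2.
Econ at period 2 is achievable: Ethics=period 1; Crypto=period 2; HCI=period 1; Econ=period 2; Robotics=period 3; Databases=period 1; Logic=period 2; Algorithms=period 3.

period 2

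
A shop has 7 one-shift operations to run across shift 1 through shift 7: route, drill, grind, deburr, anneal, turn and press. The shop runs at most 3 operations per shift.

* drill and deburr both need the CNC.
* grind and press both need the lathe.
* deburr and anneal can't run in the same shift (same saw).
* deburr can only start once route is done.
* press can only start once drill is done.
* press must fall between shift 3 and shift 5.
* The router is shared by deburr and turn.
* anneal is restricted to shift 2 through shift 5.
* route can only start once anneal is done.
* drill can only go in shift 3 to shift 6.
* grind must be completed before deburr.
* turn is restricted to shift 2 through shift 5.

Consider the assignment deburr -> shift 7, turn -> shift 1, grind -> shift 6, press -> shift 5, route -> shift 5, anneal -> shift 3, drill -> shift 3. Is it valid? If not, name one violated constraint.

route can only start once anneal is done — holds.
anneal is restricted to shift 2 through shift 5 — holds.
The router is shared by deburr and turn — holds.
press can only start once drill is done — holds.
turn is restricted to shift 2 through shift 5 — violated.
The shop runs at most 3 operations per shift — holds.
drill and deburr both need the CNC — holds.
drill can only go in shift 3 to shift 6 — holds.
deburr can only start once route is done — holds.
grind and press both need the lathe — holds.
deburr and anneal can't run in the same shift (same saw) — holds.
grind must be completed before deburr — holds.
press must fall between shift 3 and shift 5 — holds.

Invalid. turn is restricted to shift 2 through shift 5.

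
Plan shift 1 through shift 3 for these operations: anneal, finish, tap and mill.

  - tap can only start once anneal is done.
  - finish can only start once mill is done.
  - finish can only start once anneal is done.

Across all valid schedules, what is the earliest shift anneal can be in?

shift 1

Downstream work caps anneal at shift 2.
anneal at shift 1 is achievable: anneal -> shift 1, mill -> shift 1, tap -> shift 2, finish -> shift 2.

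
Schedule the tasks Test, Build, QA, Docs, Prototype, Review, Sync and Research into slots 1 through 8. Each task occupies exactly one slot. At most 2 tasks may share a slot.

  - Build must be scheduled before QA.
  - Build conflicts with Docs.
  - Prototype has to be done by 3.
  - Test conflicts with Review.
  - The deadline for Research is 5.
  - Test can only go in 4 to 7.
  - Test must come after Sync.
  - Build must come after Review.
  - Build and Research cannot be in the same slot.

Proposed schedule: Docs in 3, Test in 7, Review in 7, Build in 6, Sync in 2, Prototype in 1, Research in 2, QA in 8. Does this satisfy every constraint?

At most 2 tasks may share a slot — holds.
Build conflicts with Docs — holds.
Test must come after Sync — holds.
Test can only go in 4 to 7 — holds.
Build must come after Review — violated.
The deadline for Research is 5 — holds.
Test conflicts with Review — violated.
Prototype has to be done by 3 — holds.
Build must be scheduled before QA — holds.
Build and Research cannot be in the same slot — holds.

Invalid. Test conflicts with Review.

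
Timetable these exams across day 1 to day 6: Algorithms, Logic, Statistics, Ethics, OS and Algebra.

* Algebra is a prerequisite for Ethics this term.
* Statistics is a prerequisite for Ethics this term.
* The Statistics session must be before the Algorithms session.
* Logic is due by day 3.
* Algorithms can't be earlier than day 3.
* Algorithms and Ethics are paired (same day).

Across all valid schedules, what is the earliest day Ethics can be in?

day 3

Ethics must be in the same day as Algorithms, which can't be before day 3, so Ethics is at least day 3.
Ethics at day 3 is achievable: OS=day 1; Algebra=day 1; Statistics=day 1; Ethics=day 3; Logic=day 1; Algorithms=day 3.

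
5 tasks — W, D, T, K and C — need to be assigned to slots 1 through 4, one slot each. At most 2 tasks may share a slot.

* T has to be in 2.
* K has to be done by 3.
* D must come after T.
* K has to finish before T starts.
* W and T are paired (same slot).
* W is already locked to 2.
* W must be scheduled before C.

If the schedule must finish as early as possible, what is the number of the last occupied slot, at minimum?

3

The precedence chain requires at least 3 distinct slots.
With at most 2 per slot and 5 tasks, at least 3 slots are needed.
3 works (last occupied slot: 3): for example T=2, C=3, K=1, D=3, W=2.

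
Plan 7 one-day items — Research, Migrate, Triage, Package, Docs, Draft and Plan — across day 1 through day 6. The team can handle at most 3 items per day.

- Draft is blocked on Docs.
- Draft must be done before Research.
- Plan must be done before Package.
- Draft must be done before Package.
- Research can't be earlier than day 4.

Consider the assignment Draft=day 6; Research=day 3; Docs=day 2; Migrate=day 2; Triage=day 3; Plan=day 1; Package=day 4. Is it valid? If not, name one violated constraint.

No. Draft must be done before Research is not satisfied.

Draft must be done before Package — violated.
Draft must be done before Research — violated.
Draft is blocked on Docs — holds.
Plan must be done before Package — holds.
The team can handle at most 3 items per day — holds.
Research can't be earlier than day 4 — violated.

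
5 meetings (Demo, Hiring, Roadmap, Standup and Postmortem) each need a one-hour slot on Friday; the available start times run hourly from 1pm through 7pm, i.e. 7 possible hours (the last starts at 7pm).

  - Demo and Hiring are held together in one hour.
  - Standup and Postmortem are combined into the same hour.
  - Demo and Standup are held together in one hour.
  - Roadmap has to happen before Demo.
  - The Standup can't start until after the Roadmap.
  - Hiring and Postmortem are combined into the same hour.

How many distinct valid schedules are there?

Splitting on Demo: it can be 2pm (1), 3pm (2), 4pm (3), 5pm (4), 6pm (5), 7pm (6). Listing each branch's schedules as (Hiring, Roadmap, Standup, Postmortem):
Demo=2pm: (2pm,1pm,2pm,2pm) — 1.
Demo=3pm: (3pm,1pm,3pm,3pm) (3pm,2pm,3pm,3pm) — 2.
Demo=4pm: (4pm,1pm,4pm,4pm) (4pm,2pm,4pm,4pm) (4pm,3pm,4pm,4pm) — 3.
Demo=5pm: (5pm,1pm,5pm,5pm) (5pm,2pm,5pm,5pm) (5pm,3pm,5pm,5pm) (5pm,4pm,5pm,5pm) — 4.
Demo=6pm: (6pm,1pm,6pm,6pm) (6pm,2pm,6pm,6pm) (6pm,3pm,6pm,6pm) (6pm,4pm,6pm,6pm) (6pm,5pm,6pm,6pm) — 5.
Demo=7pm: (7pm,1pm,7pm,7pm) (7pm,2pm,7pm,7pm) (7pm,3pm,7pm,7pm) (7pm,4pm,7pm,7pm) (7pm,5pm,7pm,7pm) (7pm,6pm,7pm,7pm) — 6.
Summing: 1 + 2 + 3 + 4 + 5 + 6 = 21.

21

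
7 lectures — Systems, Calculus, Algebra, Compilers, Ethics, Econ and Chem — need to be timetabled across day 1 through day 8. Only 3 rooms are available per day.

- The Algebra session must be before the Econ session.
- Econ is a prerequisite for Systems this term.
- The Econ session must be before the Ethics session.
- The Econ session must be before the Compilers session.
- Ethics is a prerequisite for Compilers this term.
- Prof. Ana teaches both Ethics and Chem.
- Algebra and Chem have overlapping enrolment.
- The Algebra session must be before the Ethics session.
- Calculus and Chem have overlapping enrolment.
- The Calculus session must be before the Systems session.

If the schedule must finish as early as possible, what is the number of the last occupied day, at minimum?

4

The precedence chain requires at least 4 distinct days.
With at most 3 per day and 7 lectures, at least 3 days are needed.
4 works (last occupied day: day 4): for example Compilers -> day 4, Ethics -> day 3, Calculus -> day 1, Chem -> day 2, Algebra -> day 1, Econ -> day 2, Systems -> day 3.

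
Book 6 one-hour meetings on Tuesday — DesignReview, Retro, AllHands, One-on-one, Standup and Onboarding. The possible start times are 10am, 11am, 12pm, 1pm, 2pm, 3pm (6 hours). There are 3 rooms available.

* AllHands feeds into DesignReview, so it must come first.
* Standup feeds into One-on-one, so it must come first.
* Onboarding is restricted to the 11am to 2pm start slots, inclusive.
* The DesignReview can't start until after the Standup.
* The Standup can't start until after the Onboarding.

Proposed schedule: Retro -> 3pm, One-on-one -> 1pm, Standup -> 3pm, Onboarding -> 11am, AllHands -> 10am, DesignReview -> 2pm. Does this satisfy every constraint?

No. Standup feeds into One-on-one, so it must come first is not satisfied.

The DesignReview can't start until after the Standup — violated.
Onboarding is restricted to the 11am to 2pm start slots, inclusive — holds.
AllHands feeds into DesignReview, so it must come first — holds.
There are 3 rooms available — holds.
The Standup can't start until after the Onboarding — holds.
Standup feeds into One-on-one, so it must come first — violated.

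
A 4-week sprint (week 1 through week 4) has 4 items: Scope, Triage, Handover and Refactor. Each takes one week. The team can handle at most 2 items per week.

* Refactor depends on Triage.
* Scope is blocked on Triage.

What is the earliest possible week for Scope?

week 2

Precedence pushes Scope to at least week 2.
Scope at week 2 is achievable: Handover in week 1, Triage in week 1, Scope in week 2, Refactor in week 2.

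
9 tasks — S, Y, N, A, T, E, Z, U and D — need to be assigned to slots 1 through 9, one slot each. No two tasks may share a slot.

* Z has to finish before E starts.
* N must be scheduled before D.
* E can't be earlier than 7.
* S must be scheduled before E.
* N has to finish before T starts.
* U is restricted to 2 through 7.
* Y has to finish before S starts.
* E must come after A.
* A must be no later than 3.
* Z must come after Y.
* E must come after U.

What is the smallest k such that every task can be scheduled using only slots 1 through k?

9

The precedence chain requires at least 3 distinct slots.
With at most 1 per slot and 9 tasks, at least 9 slots are needed.
E can't be placed before 7, so the schedule must run through at least slot 7.
9 works (last occupied slot: 9): for example D in 9, N in 5, T in 8, U in 2, A in 1, Z in 6, E in 7, S in 4, Y in 3.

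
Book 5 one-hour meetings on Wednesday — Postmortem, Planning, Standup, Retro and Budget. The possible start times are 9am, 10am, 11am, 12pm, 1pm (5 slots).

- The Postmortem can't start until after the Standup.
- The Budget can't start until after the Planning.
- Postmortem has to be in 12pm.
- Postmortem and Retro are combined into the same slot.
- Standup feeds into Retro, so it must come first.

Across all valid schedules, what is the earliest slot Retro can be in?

Retro must be in the same slot as Postmortem, which can't be before 12pm, so Retro is at least 12pm; Retro must be in the same slot as Postmortem, which can't be after 12pm, so Retro is at most 12pm.
Retro at 12pm is achievable: Budget in 10am; Standup in 9am; Postmortem in 12pm; Retro in 12pm; Planning in 9am.

12pm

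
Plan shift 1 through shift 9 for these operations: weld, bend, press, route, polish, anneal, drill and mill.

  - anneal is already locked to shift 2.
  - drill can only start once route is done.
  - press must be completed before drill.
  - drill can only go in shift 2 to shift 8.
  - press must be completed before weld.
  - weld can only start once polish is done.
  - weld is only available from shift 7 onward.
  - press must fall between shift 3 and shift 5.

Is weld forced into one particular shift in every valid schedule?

weld can be shift 7 (e.g. mill=shift 1; drill=shift 4; press=shift 3; polish=shift 1; anneal=shift 2; bend=shift 1; weld=shift 7; route=shift 1) or shift 8 (e.g. route=shift 1; weld=shift 8; mill=shift 1; drill=shift 4; bend=shift 1; press=shift 3; polish=shift 1; anneal=shift 2).

No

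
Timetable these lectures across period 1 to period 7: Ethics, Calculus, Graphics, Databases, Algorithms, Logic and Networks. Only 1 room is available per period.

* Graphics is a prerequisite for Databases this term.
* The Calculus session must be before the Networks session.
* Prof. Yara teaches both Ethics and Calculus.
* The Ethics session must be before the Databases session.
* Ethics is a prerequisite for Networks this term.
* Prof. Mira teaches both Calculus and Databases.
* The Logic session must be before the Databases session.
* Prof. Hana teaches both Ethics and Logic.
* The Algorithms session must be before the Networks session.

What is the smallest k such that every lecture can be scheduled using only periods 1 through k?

The precedence chain requires at least 2 distinct periods.
With at most 1 per period and 7 lectures, at least 7 periods are needed.
7 works (last occupied period: period 7): for example Calculus in period 5; Algorithms in period 6; Logic in period 3; Graphics in period 2; Ethics in period 1; Databases in period 4; Networks in period 7.

7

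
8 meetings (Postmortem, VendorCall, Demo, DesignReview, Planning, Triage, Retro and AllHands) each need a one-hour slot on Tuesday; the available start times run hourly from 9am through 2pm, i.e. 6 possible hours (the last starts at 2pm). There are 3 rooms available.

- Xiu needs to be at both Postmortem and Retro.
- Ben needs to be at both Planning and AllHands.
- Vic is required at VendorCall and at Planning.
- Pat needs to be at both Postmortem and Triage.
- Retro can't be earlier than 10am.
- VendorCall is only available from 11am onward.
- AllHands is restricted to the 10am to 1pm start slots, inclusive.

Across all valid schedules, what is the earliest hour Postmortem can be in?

Postmortem at 9am is achievable: VendorCall -> 11am; Retro -> 10am; Postmortem -> 9am; DesignReview -> 9am; Planning -> 12pm; Demo -> 9am; Triage -> 10am; AllHands -> 10am.

9am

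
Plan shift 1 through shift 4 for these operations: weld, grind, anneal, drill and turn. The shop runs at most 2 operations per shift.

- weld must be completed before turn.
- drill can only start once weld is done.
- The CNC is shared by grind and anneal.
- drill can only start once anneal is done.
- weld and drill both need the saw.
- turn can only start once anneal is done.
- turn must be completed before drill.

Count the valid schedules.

18

Splitting on weld: it can be shift 1 (12), shift 2 (6). Listing each branch's schedules as (grind, anneal, drill, turn) by shift number:
weld=shift 1: (1,2,4,3) (2,1,3,2) (2,1,4,2) (2,1,4,3) (3,1,3,2) (3,1,4,2) (3,1,4,3) (3,2,4,3) (4,1,3,2) (4,1,4,2) (4,1,4,3) (4,2,4,3) — 12.
weld=shift 2: (1,2,4,3) (2,1,4,3) (3,1,4,3) (3,2,4,3) (4,1,4,3) (4,2,4,3) — 6.
Summing: 12 + 6 = 18.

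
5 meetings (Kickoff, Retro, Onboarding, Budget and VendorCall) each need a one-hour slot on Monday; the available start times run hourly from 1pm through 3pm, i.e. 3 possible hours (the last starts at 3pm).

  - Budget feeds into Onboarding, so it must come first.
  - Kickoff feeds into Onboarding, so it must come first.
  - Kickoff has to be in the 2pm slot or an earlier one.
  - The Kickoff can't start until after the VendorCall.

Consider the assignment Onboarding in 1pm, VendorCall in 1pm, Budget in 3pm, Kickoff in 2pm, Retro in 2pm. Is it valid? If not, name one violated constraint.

Kickoff has to be in the 2pm slot or an earlier one — holds.
Budget feeds into Onboarding, so it must come first — violated.
The Kickoff can't start until after the VendorCall — holds.
Kickoff feeds into Onboarding, so it must come first — violated.

No. Budget feeds into Onboarding, so it must come first is not satisfied.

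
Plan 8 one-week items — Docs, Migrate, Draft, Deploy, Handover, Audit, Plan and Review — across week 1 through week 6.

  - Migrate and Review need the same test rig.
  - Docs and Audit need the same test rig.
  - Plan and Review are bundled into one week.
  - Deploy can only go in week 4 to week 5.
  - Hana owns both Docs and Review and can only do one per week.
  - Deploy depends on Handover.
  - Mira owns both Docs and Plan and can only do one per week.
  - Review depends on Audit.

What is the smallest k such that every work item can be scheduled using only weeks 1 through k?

4

The precedence chain requires at least 2 distinct weeks.
Deploy can't be placed before week 4, so the schedule must run through at least week 4.
4 works (last occupied week: week 4): for example Review=week 2, Deploy=week 4, Audit=week 1, Plan=week 2, Handover=week 1, Docs=week 3, Migrate=week 1, Draft=week 1.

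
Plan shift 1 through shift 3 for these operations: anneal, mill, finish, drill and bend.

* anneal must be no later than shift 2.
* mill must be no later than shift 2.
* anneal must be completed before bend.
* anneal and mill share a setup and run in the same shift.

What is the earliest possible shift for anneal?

Anneal's own window allows nothing later than shift 2.
anneal at shift 1 is achievable: bend=shift 2, mill=shift 1, anneal=shift 1, drill=shift 1, finish=shift 1.

shift 1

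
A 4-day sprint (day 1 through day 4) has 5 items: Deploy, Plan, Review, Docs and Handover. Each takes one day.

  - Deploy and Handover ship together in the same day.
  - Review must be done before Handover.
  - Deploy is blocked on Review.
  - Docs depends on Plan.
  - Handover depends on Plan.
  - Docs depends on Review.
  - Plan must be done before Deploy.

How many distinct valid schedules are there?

Splitting on Deploy: it can be day 2 (3), day 3 (9), day 4 (14). Listing each branch's schedules as (Plan, Review, Docs, Handover) by day number:
Deploy=day 2: (1,1,2,2) (1,1,3,2) (1,1,4,2) — 3.
Deploy=day 3: (1,1,2,3) (1,1,3,3) (1,1,4,3) (1,2,3,3) (1,2,4,3) (2,1,3,3) (2,1,4,3) (2,2,3,3) (2,2,4,3) — 9.
Deploy=day 4: (1,1,2,4) (1,1,3,4) (1,1,4,4) (1,2,3,4) (1,2,4,4) (1,3,4,4) (2,1,3,4) (2,1,4,4) (2,2,3,4) (2,2,4,4) (2,3,4,4) (3,1,4,4) (3,2,4,4) (3,3,4,4) — 14.
Summing: 3 + 9 + 14 = 26.

26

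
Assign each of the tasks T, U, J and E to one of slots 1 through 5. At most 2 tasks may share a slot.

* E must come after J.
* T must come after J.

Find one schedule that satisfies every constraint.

T=2; J=1; E=2; U=1

Checking: J(1) before E(2); J(1) before T(2); max 2 per slot (cap 2).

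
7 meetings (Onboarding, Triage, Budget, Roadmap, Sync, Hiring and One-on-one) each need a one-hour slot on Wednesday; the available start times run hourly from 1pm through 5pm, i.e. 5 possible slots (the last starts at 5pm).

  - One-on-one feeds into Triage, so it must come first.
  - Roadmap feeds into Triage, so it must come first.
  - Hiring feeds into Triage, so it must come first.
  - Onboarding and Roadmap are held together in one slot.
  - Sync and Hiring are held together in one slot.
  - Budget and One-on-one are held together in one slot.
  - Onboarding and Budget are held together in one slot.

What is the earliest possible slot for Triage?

2pm

Precedence pushes Triage to at least 2pm.
Triage at 2pm is achievable: One-on-one -> 1pm; Roadmap -> 1pm; Budget -> 1pm; Onboarding -> 1pm; Hiring -> 1pm; Triage -> 2pm; Sync -> 1pm.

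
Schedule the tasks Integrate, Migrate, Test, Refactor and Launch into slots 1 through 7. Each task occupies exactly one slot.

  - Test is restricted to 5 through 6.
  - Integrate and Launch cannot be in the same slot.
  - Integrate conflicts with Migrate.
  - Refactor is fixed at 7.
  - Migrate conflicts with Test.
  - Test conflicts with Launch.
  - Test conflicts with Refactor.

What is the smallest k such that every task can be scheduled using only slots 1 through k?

Refactor can't be placed before 7, so the schedule must run through at least slot 7.
7 works (last occupied slot: 7): for example Refactor=7, Launch=2, Integrate=1, Test=5, Migrate=2.

7 slots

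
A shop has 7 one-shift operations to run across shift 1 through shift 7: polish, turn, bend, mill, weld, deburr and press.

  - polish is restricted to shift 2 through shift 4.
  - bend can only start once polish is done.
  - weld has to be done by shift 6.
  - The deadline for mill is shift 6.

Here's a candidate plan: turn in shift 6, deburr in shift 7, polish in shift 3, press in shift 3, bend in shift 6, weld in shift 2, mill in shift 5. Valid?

Yes, all constraints hold

weld has to be done by shift 6 — holds.
polish is restricted to shift 2 through shift 4 — holds.
bend can only start once polish is done — holds.
The deadline for mill is shift 6 — holds.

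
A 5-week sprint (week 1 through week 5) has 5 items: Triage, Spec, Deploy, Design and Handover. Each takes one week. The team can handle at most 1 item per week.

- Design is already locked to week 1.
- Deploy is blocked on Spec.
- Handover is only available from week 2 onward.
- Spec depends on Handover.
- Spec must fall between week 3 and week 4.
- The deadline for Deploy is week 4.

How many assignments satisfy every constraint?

Enumerating: Spec in week 3, Triage in week 5, Handover in week 2, Design in week 1, Deploy in week 4.

1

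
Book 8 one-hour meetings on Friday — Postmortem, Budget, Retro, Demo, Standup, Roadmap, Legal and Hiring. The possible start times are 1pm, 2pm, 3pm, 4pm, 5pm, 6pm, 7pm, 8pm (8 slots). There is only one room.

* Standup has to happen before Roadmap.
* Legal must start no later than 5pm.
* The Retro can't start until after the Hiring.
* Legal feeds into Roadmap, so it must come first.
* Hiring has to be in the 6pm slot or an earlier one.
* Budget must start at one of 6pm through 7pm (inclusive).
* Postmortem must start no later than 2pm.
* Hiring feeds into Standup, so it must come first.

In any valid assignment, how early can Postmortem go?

Postmortem's own window allows nothing later than 2pm.
Postmortem at 1pm is achievable: Demo=8pm, Postmortem=1pm, Standup=4pm, Retro=7pm, Legal=2pm, Hiring=3pm, Budget=6pm, Roadmap=5pm.

1pm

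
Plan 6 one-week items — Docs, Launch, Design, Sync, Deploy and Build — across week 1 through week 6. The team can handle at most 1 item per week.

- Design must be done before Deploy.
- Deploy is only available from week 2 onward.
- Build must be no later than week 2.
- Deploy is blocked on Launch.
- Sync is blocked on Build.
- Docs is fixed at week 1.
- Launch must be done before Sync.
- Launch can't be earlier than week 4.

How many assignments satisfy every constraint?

2

Enumerating: Docs=week 1; Build=week 2; Launch=week 4; Sync=week 6; Design=week 3; Deploy=week 5 | Docs in week 1; Launch in week 4; Design in week 3; Sync in week 5; Deploy in week 6; Build in week 2.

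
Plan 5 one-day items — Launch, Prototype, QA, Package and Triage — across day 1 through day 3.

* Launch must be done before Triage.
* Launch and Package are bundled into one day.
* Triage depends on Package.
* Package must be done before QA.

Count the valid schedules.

15

Splitting on Launch: it can be day 1 (12), day 2 (3). Listing each branch's schedules as (Prototype, QA, Package, Triage) by day number:
Launch=day 1: (1,2,1,2) (1,2,1,3) (1,3,1,2) (1,3,1,3) (2,2,1,2) (2,2,1,3) (2,3,1,2) (2,3,1,3) (3,2,1,2) (3,2,1,3) (3,3,1,2) (3,3,1,3) — 12.
Launch=day 2: (1,3,2,3) (2,3,2,3) (3,3,2,3) — 3.
Summing: 12 + 3 = 15.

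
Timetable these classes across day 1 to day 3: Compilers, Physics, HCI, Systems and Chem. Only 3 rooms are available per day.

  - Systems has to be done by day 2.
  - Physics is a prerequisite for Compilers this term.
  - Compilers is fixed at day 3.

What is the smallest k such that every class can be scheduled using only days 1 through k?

The precedence chain requires at least 2 distinct days.
With at most 3 per day and 5 classes, at least 2 days are needed.
Compilers can't be placed before day 3, so the schedule must run through at least day 3.
3 works (last occupied day: day 3): for example Chem -> day 2; Systems -> day 1; HCI -> day 1; Physics -> day 1; Compilers -> day 3.

3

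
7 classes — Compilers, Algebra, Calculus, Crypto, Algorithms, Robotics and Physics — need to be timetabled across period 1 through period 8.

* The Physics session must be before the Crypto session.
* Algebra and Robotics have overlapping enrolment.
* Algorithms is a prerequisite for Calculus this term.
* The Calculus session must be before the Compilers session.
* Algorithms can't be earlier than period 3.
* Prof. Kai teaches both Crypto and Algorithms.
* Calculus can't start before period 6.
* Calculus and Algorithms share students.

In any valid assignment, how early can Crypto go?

Precedence pushes Crypto to at least period 2.
Crypto at period 2 is achievable: Algebra=period 1, Compilers=period 7, Crypto=period 2, Physics=period 1, Algorithms=period 3, Robotics=period 2, Calculus=period 6.

period 2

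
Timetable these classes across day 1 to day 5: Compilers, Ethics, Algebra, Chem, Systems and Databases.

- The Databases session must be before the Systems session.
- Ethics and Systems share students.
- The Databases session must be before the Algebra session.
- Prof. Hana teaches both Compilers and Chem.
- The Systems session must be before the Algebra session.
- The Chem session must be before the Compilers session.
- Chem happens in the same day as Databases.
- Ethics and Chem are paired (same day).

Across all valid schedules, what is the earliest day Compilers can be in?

Precedence pushes Compilers to at least day 2.
Compilers at day 2 is achievable: Algebra=day 3, Systems=day 2, Ethics=day 1, Compilers=day 2, Databases=day 1, Chem=day 1.

day 2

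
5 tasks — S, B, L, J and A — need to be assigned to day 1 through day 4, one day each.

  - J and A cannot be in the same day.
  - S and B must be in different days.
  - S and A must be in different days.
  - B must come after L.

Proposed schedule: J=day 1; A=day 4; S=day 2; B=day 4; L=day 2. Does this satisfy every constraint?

Yes, all constraints hold

J and A cannot be in the same day — holds.
S and B must be in different days — holds.
B must come after L — holds.
S and A must be in different days — holds.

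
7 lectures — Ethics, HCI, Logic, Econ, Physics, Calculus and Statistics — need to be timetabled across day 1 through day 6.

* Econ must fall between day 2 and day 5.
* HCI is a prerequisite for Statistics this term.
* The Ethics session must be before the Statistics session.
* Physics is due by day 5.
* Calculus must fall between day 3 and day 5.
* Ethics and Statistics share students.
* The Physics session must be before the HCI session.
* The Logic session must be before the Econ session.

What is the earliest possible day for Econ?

day 2

Econ is available from day 2; Econ's own window allows nothing later than day 5.
Econ at day 2 is achievable: Ethics=day 1; Calculus=day 3; HCI=day 2; Econ=day 2; Physics=day 1; Statistics=day 3; Logic=day 1.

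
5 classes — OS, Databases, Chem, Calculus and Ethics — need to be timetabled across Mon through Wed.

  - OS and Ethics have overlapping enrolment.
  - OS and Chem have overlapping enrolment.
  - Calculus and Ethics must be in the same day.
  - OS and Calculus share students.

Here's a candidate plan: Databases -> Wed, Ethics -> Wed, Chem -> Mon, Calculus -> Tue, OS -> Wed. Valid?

Invalid. Calculus and Ethics must be in the same day.

OS and Calculus share students — holds.
OS and Chem have overlapping enrolment — holds.
OS and Ethics have overlapping enrolment — violated.
Calculus and Ethics must be in the same day — violated.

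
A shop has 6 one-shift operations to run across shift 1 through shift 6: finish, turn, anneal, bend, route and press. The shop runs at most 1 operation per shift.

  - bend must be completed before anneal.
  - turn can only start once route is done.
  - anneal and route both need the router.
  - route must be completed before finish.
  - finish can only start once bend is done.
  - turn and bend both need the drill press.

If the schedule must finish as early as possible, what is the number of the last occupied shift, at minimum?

The precedence chain requires at least 2 distinct shifts.
With at most 1 per shift and 6 operations, at least 6 shifts are needed.
6 works (last occupied shift: shift 6): for example route=shift 2, press=shift 6, anneal=shift 5, bend=shift 1, turn=shift 4, finish=shift 3.

6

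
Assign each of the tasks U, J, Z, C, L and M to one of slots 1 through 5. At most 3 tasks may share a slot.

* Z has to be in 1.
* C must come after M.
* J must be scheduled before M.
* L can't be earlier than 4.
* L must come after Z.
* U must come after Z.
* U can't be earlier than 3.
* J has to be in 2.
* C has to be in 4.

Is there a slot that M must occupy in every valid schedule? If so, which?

J is fixed at 2 and must come before M, so M is at least 3.
C is fixed at 4 and must come after M, so M is at most 3.
So M must be 3.

3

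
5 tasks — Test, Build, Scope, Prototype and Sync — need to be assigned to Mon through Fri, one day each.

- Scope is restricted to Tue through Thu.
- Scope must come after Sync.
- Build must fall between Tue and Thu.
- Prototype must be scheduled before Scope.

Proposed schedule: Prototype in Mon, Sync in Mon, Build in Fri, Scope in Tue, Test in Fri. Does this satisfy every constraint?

Scope must come after Sync — holds.
Build must fall between Tue and Thu — violated.
Scope is restricted to Tue through Thu — holds.
Prototype must be scheduled before Scope — holds.

No — it violates: Build must fall between Tue and Thu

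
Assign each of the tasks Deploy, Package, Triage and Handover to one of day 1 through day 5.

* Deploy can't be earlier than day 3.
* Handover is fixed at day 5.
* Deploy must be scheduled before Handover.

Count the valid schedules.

50

Splitting on Deploy: it can be day 3 (25), day 4 (25). Listing each branch's schedules as (Package, Triage, Handover) by day number:
Deploy=day 3: (1,1,5) (1,2,5) (1,3,5) (1,4,5) (1,5,5) (2,1,5) (2,2,5) (2,3,5) (2,4,5) (2,5,5) (3,1,5) (3,2,5) (3,3,5) (3,4,5) (3,5,5) (4,1,5) (4,2,5) (4,3,5) (4,4,5) (4,5,5) (5,1,5) (5,2,5) (5,3,5) (5,4,5) (5,5,5) — 25.
Deploy=day 4: (1,1,5) (1,2,5) (1,3,5) (1,4,5) (1,5,5) (2,1,5) (2,2,5) (2,3,5) (2,4,5) (2,5,5) (3,1,5) (3,2,5) (3,3,5) (3,4,5) (3,5,5) (4,1,5) (4,2,5) (4,3,5) (4,4,5) (4,5,5) (5,1,5) (5,2,5) (5,3,5) (5,4,5) (5,5,5) — 25.
Summing: 25 + 25 = 50.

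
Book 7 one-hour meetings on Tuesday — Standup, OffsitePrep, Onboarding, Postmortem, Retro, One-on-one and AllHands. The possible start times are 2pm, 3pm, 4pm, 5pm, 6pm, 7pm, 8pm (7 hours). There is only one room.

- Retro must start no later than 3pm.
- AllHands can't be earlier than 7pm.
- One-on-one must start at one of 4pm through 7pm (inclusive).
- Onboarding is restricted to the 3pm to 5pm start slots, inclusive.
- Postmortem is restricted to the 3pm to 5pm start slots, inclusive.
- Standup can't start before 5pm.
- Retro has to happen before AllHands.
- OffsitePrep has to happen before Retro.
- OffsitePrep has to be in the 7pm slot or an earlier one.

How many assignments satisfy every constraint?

Splitting on Standup: it can be 6pm (2), 7pm (2), 8pm (2). Listing each branch's schedules as (OffsitePrep, Onboarding, Postmortem, Retro, One-on-one, AllHands):
Standup=6pm: (2pm,4pm,5pm,3pm,7pm,8pm) (2pm,5pm,4pm,3pm,7pm,8pm) — 2.
Standup=7pm: (2pm,4pm,5pm,3pm,6pm,8pm) (2pm,5pm,4pm,3pm,6pm,8pm) — 2.
Standup=8pm: (2pm,4pm,5pm,3pm,6pm,7pm) (2pm,5pm,4pm,3pm,6pm,7pm) — 2.
Summing: 2 + 2 + 2 = 6.

6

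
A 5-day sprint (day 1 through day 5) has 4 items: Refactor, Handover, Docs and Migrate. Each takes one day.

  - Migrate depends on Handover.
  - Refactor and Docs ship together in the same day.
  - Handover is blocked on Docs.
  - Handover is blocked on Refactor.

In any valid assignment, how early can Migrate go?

day 3

Precedence pushes Migrate to at least day 3.
Migrate at day 3 is achievable: Refactor in day 1, Migrate in day 3, Docs in day 1, Handover in day 2.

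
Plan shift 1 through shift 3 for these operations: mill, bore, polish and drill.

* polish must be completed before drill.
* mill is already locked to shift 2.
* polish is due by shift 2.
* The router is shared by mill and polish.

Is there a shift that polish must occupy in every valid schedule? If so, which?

shift 1

polish's window is shift 1–shift 2.
mill is fixed at shift 2, and polish can't share a shift with mill.
So polish must be shift 1.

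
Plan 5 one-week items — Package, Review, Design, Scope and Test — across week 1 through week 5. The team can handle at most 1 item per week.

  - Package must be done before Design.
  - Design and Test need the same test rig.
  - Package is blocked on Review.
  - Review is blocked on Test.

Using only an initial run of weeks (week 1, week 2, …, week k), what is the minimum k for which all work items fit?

5 weeks

The precedence chain requires at least 4 distinct weeks.
With at most 1 per week and 5 work items, at least 5 weeks are needed.
5 works (last occupied week: week 5): for example Package=week 3; Design=week 4; Test=week 1; Scope=week 5; Review=week 2.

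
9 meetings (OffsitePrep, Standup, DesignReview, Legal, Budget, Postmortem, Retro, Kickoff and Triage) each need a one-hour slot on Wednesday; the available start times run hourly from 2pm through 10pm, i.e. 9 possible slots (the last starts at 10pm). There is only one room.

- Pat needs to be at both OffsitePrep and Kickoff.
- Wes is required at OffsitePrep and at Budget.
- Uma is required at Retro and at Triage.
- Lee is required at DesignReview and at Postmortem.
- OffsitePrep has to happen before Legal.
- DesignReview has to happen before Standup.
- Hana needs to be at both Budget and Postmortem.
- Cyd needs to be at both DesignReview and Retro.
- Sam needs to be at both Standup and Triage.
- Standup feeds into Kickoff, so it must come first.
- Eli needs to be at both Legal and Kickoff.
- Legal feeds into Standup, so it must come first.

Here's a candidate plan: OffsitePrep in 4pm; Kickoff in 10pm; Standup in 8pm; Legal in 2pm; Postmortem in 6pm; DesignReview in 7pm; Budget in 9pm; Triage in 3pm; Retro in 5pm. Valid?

Invalid. OffsitePrep has to happen before Legal.

Legal feeds into Standup, so it must come first — holds.
Uma is required at Retro and at Triage — holds.
OffsitePrep has to happen before Legal — violated.
Wes is required at OffsitePrep and at Budget — holds.
Standup feeds into Kickoff, so it must come first — holds.
DesignReview has to happen before Standup — holds.
Pat needs to be at both OffsitePrep and Kickoff — holds.
Cyd needs to be at both DesignReview and Retro — holds.
Sam needs to be at both Standup and Triage — holds.
Eli needs to be at both Legal and Kickoff — holds.
Hana needs to be at both Budget and Postmortem — holds.
Lee is required at DesignReview and at Postmortem — holds.
There is only one room — holds.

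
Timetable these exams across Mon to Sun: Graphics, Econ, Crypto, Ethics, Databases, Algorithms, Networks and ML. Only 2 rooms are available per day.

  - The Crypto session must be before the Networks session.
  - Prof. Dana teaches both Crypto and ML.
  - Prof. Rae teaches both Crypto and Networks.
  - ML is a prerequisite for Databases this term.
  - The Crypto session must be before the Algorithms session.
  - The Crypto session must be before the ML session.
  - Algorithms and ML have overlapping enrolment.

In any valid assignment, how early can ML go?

Precedence pushes ML to at least Tue; downstream work caps ML at Sat.
ML at Tue is achievable: ML -> Tue; Databases -> Wed; Crypto -> Mon; Graphics -> Mon; Econ -> Thu; Networks -> Tue; Algorithms -> Wed; Ethics -> Thu.

Tue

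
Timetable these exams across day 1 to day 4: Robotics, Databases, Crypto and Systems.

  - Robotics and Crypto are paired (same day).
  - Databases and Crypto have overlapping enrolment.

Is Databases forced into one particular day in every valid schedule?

No

Databases can be day 1 (e.g. Databases in day 1; Crypto in day 2; Systems in day 1; Robotics in day 2) or day 2 (e.g. Crypto -> day 1; Robotics -> day 1; Systems -> day 1; Databases -> day 2).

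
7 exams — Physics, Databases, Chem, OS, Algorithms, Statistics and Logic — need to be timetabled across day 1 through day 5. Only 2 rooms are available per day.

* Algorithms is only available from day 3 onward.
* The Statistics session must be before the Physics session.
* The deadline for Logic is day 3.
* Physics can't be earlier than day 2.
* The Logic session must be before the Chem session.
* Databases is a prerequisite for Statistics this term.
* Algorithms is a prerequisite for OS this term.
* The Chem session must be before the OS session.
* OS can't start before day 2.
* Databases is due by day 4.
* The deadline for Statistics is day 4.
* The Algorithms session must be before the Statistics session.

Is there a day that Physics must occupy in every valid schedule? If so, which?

day 5

Physics is available from day 2; precedence pushes Physics to at least day 5.
So Physics is pinned to day 5.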